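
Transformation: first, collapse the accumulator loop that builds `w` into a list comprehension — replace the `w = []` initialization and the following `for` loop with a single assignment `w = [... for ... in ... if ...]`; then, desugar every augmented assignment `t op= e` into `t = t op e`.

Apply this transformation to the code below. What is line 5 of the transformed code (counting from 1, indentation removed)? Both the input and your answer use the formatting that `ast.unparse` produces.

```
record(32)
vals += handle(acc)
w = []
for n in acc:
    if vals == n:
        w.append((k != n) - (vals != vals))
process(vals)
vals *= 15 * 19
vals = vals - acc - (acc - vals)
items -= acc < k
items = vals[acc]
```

vals = vals * (15 * 19)

Transformed code:
record(32)
vals = vals + handle(acc)
w = [(k != n) - (vals != vals) for n in acc if vals == n]
process(vals)
vals = vals * (15 * 19)
vals = vals - acc - (acc - vals)
items = items - (acc < k)
items = vals[acc]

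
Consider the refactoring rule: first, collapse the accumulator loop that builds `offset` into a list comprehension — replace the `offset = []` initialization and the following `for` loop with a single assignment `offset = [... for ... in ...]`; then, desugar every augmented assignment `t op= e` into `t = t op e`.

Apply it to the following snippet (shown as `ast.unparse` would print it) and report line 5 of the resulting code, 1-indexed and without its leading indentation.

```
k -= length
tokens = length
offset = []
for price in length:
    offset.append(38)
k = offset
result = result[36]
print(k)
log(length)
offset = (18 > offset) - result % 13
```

result = result[36]

Transformed code:
k = k - length
tokens = length
offset = [38 for price in length]
k = offset
result = result[36]
print(k)
log(length)
offset = (18 > offset) - result % 13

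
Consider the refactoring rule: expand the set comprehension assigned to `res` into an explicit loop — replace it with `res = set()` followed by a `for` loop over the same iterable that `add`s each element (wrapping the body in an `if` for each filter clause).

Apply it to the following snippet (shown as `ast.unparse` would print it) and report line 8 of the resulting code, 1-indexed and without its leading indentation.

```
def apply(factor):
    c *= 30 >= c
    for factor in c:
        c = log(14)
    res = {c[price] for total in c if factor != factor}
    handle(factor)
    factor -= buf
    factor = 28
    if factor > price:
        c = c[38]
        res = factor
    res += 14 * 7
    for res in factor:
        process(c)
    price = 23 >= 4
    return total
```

Transformed code:
def apply(factor):
    c *= 30 >= c
    for factor in c:
        c = log(14)
    res = set()
    for total in c:
        if factor != factor:
            res.add(c[price])
    handle(factor)
    factor -= buf
    factor = 28
    if factor > price:
        c = c[38]
        res = factor
    res += 14 * 7
    for res in factor:
        process(c)
    price = 23 >= 4
    return total

res.add(c[price])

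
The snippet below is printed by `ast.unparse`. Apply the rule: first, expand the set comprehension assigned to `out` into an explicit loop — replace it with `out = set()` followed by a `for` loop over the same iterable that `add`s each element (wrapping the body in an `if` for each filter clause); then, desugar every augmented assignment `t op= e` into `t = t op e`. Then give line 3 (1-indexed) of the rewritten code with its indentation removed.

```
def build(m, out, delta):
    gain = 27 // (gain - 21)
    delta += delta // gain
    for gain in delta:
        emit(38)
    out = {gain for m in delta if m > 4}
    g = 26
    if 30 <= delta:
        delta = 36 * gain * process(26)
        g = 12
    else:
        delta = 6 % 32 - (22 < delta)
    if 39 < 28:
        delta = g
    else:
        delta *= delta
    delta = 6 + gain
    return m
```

delta = delta + delta // gain

Transformed code:
def build(m, out, delta):
    gain = 27 // (gain - 21)
    delta = delta + delta // gain
    for gain in delta:
        emit(38)
    out = set()
    for m in delta:
        if m > 4:
            out.add(gain)
    g = 26
    if 30 <= delta:
        delta = 36 * gain * process(26)
        g = 12
    else:
        delta = 6 % 32 - (22 < delta)
    if 39 < 28:
        delta = g
    else:
        delta = delta * delta
    delta = 6 + gain
    return m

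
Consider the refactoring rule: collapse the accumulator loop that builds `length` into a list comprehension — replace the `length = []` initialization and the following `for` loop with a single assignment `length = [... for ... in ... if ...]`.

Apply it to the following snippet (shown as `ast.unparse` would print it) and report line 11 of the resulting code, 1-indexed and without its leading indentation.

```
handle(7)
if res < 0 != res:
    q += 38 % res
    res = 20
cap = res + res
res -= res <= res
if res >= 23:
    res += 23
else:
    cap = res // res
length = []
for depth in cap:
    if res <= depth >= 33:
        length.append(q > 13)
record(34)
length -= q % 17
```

length = [q > 13 for depth in cap if res <= depth >= 33]

Transformed code:
handle(7)
if res < 0 != res:
    q += 38 % res
    res = 20
cap = res + res
res -= res <= res
if res >= 23:
    res += 23
else:
    cap = res // res
length = [q > 13 for depth in cap if res <= depth >= 33]
record(34)
length -= q % 17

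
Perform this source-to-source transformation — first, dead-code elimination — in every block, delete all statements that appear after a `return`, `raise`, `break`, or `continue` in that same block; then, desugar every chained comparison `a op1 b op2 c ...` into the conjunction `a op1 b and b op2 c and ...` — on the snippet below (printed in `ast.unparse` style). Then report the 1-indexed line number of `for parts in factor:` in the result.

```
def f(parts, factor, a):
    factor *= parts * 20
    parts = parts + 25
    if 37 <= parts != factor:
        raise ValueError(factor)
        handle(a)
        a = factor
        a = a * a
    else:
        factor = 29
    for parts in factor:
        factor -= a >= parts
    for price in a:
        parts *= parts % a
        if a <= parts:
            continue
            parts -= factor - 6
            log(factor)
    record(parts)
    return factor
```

Transformed code:
def f(parts, factor, a):
    factor *= parts * 20
    parts = parts + 25
    if 37 <= parts and parts != factor:
        raise ValueError(factor)
    else:
        factor = 29
    for parts in factor:
        factor -= a >= parts
    for price in a:
        parts *= parts % a
        if a <= parts:
            continue
    record(parts)
    return factor

8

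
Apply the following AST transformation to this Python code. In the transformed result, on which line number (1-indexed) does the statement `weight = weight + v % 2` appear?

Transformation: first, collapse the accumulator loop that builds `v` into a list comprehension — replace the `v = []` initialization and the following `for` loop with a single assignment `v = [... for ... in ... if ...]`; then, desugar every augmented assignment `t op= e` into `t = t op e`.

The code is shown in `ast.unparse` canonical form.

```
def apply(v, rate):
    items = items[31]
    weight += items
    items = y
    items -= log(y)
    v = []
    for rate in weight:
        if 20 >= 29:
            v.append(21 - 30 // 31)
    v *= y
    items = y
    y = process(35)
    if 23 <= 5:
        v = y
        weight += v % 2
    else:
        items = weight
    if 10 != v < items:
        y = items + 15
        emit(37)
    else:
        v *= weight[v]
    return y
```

Transformed code:
def apply(v, rate):
    items = items[31]
    weight = weight + items
    items = y
    items = items - log(y)
    v = [21 - 30 // 31 for rate in weight if 20 >= 29]
    v = v * y
    items = y
    y = process(35)
    if 23 <= 5:
        v = y
        weight = weight + v % 2
    else:
        items = weight
    if 10 != v < items:
        y = items + 15
        emit(37)
    else:
        v = v * weight[v]
    return y

12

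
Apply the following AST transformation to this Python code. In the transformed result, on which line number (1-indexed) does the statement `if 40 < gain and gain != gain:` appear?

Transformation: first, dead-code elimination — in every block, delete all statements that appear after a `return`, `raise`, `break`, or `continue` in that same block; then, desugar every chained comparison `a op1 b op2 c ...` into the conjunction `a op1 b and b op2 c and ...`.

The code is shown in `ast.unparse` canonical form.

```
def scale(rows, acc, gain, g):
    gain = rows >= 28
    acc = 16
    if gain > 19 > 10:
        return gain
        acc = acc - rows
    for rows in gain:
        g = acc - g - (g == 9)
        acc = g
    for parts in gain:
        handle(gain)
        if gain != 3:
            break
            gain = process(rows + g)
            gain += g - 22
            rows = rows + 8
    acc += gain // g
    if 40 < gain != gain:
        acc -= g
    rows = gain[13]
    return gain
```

Transformed code:
def scale(rows, acc, gain, g):
    gain = rows >= 28
    acc = 16
    if gain > 19 and 19 > 10:
        return gain
    for rows in gain:
        g = acc - g - (g == 9)
        acc = g
    for parts in gain:
        handle(gain)
        if gain != 3:
            break
    acc += gain // g
    if 40 < gain and gain != gain:
        acc -= g
    rows = gain[13]
    return gain

14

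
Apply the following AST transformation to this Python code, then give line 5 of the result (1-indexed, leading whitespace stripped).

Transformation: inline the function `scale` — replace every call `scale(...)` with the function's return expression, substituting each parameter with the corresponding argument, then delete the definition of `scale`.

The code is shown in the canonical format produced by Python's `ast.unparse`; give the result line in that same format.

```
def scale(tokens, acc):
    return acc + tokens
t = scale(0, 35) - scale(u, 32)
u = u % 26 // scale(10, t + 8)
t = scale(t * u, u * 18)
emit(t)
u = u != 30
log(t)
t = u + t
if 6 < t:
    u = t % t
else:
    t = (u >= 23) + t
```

Transformed code:
t = 35 + 0 - (32 + u)
u = u % 26 // (t + 8 + 10)
t = u * 18 + t * u
emit(t)
u = u != 30
log(t)
t = u + t
if 6 < t:
    u = t % t
else:
    t = (u >= 23) + t

u = u != 30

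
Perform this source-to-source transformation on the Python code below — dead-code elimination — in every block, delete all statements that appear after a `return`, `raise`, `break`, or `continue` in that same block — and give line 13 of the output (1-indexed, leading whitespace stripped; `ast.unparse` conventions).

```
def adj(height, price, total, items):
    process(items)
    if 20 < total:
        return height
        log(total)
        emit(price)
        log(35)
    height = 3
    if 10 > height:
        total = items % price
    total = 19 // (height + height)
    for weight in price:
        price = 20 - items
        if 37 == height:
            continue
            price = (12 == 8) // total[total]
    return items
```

Transformed code:
def adj(height, price, total, items):
    process(items)
    if 20 < total:
        return height
    height = 3
    if 10 > height:
        total = items % price
    total = 19 // (height + height)
    for weight in price:
        price = 20 - items
        if 37 == height:
            continue
    return items

return items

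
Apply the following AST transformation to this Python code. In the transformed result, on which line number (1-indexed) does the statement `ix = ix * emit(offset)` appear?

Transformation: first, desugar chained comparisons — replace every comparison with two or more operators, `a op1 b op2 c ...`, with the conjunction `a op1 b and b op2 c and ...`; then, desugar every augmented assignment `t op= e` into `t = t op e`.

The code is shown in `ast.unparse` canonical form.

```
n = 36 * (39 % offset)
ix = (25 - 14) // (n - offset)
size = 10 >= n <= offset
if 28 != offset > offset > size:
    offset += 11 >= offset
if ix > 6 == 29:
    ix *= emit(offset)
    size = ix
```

Transformed code:
n = 36 * (39 % offset)
ix = (25 - 14) // (n - offset)
size = 10 >= n and n <= offset
if 28 != offset and offset > offset and (offset > size):
    offset = offset + (11 >= offset)
if ix > 6 and 6 == 29:
    ix = ix * emit(offset)
    size = ix

7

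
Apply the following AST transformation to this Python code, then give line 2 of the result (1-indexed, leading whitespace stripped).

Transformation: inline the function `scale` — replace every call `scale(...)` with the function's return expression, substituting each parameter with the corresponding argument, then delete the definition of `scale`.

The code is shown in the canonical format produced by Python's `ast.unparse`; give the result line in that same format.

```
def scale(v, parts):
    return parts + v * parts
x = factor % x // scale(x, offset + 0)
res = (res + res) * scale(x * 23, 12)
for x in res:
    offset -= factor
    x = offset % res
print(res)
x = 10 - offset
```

Transformed code:
x = factor % x // (offset + 0 + x * (offset + 0))
res = (res + res) * (12 + x * 23 * 12)
for x in res:
    offset -= factor
    x = offset % res
print(res)
x = 10 - offset

res = (res + res) * (12 + x * 23 * 12)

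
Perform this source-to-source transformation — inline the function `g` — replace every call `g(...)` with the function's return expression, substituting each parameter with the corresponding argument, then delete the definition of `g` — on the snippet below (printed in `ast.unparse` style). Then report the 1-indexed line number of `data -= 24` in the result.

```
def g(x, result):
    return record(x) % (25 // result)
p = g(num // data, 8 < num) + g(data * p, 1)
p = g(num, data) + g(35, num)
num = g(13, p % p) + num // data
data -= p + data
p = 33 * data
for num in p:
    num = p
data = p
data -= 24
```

Transformed code:
p = record(num // data) % (25 // (8 < num)) + record(data * p) % (25 // 1)
p = record(num) % (25 // data) + record(35) % (25 // num)
num = record(13) % (25 // (p % p)) + num // data
data -= p + data
p = 33 * data
for num in p:
    num = p
data = p
data -= 24

9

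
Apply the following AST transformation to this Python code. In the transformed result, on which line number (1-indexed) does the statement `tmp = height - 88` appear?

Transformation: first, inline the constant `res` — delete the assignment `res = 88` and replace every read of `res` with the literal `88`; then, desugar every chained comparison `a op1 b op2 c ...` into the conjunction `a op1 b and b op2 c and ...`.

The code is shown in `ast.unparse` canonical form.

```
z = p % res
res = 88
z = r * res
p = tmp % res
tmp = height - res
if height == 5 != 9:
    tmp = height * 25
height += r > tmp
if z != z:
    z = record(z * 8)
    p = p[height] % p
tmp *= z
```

4

Transformed code:
z = p % 88
z = r * 88
p = tmp % 88
tmp = height - 88
if height == 5 and 5 != 9:
    tmp = height * 25
height += r > tmp
if z != z:
    z = record(z * 8)
    p = p[height] % p
tmp *= z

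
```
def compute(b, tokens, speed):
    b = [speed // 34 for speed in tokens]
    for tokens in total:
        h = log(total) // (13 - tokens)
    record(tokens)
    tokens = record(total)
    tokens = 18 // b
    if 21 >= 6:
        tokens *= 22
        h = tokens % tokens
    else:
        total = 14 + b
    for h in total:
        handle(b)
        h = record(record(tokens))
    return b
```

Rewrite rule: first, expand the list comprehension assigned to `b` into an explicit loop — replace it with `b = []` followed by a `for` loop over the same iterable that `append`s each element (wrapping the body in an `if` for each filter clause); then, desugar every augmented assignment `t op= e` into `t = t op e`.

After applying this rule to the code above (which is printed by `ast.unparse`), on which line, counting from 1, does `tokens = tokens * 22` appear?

Transformed code:
def compute(b, tokens, speed):
    b = []
    for speed in tokens:
        b.append(speed // 34)
    for tokens in total:
        h = log(total) // (13 - tokens)
    record(tokens)
    tokens = record(total)
    tokens = 18 // b
    if 21 >= 6:
        tokens = tokens * 22
        h = tokens % tokens
    else:
        total = 14 + b
    for h in total:
        handle(b)
        h = record(record(tokens))
    return b

11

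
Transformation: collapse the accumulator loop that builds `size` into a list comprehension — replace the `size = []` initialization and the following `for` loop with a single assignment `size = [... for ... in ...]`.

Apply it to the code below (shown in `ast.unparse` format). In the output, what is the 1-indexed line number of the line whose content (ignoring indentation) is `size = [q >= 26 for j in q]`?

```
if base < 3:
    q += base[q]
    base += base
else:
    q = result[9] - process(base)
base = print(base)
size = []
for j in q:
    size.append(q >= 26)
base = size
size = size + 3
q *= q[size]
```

Transformed code:
if base < 3:
    q += base[q]
    base += base
else:
    q = result[9] - process(base)
base = print(base)
size = [q >= 26 for j in q]
base = size
size = size + 3
q *= q[size]

7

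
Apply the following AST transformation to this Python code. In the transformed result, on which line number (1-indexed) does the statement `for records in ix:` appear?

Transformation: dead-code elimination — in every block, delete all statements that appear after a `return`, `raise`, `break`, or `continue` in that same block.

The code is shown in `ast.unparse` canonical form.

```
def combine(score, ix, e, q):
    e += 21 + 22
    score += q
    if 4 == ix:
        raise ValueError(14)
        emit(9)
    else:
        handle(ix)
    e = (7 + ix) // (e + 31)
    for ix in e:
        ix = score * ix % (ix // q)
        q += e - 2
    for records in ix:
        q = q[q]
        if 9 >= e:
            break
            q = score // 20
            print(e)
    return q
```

Transformed code:
def combine(score, ix, e, q):
    e += 21 + 22
    score += q
    if 4 == ix:
        raise ValueError(14)
    else:
        handle(ix)
    e = (7 + ix) // (e + 31)
    for ix in e:
        ix = score * ix % (ix // q)
        q += e - 2
    for records in ix:
        q = q[q]
        if 9 >= e:
            break
    return q

12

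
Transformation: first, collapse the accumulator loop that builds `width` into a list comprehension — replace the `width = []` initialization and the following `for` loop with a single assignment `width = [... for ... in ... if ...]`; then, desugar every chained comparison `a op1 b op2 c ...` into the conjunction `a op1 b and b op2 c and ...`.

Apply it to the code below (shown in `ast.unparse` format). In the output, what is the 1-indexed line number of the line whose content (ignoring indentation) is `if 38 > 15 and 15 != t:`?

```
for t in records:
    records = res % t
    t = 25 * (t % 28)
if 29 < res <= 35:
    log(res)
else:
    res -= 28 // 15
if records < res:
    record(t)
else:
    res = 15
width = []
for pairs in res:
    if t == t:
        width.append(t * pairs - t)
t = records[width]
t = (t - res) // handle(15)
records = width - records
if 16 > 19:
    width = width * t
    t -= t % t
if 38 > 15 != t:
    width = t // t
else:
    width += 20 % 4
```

19

Transformed code:
for t in records:
    records = res % t
    t = 25 * (t % 28)
if 29 < res and res <= 35:
    log(res)
else:
    res -= 28 // 15
if records < res:
    record(t)
else:
    res = 15
width = [t * pairs - t for pairs in res if t == t]
t = records[width]
t = (t - res) // handle(15)
records = width - records
if 16 > 19:
    width = width * t
    t -= t % t
if 38 > 15 and 15 != t:
    width = t // t
else:
    width += 20 % 4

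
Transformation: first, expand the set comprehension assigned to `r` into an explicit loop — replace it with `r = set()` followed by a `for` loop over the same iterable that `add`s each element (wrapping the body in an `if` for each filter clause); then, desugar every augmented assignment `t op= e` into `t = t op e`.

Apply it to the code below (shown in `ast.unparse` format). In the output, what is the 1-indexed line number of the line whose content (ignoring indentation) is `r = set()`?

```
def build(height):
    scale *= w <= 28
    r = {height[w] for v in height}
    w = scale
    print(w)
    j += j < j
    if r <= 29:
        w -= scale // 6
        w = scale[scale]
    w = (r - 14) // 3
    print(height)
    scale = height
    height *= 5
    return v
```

Transformed code:
def build(height):
    scale = scale * (w <= 28)
    r = set()
    for v in height:
        r.add(height[w])
    w = scale
    print(w)
    j = j + (j < j)
    if r <= 29:
        w = w - scale // 6
        w = scale[scale]
    w = (r - 14) // 3
    print(height)
    scale = height
    height = height * 5
    return v

3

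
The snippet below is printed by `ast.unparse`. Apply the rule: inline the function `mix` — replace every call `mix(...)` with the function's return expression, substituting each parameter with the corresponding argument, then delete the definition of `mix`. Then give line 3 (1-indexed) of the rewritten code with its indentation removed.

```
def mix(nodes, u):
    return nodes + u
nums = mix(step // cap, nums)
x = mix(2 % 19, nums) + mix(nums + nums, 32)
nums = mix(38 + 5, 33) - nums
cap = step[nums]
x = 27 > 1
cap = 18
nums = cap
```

Transformed code:
nums = step // cap + nums
x = 2 % 19 + nums + (nums + nums + 32)
nums = 38 + 5 + 33 - nums
cap = step[nums]
x = 27 > 1
cap = 18
nums = cap

nums = 38 + 5 + 33 - nums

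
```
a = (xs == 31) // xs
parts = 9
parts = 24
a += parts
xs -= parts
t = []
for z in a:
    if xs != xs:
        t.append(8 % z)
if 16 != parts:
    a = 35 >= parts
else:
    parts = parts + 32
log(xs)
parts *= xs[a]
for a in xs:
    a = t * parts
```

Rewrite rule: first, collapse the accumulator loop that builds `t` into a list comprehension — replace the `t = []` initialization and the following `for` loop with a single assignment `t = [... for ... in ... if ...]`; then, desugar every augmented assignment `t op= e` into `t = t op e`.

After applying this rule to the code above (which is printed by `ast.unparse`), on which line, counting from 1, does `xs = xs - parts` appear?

5

Transformed code:
a = (xs == 31) // xs
parts = 9
parts = 24
a = a + parts
xs = xs - parts
t = [8 % z for z in a if xs != xs]
if 16 != parts:
    a = 35 >= parts
else:
    parts = parts + 32
log(xs)
parts = parts * xs[a]
for a in xs:
    a = t * parts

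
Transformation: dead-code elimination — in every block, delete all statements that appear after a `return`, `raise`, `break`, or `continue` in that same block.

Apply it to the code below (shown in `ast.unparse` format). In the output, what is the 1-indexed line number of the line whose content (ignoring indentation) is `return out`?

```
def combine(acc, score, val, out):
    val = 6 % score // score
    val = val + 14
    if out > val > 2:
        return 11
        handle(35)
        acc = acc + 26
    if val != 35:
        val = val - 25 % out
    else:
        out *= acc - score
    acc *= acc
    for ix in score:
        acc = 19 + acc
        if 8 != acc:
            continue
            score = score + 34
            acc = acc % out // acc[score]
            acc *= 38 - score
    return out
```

Transformed code:
def combine(acc, score, val, out):
    val = 6 % score // score
    val = val + 14
    if out > val > 2:
        return 11
    if val != 35:
        val = val - 25 % out
    else:
        out *= acc - score
    acc *= acc
    for ix in score:
        acc = 19 + acc
        if 8 != acc:
            continue
    return out

15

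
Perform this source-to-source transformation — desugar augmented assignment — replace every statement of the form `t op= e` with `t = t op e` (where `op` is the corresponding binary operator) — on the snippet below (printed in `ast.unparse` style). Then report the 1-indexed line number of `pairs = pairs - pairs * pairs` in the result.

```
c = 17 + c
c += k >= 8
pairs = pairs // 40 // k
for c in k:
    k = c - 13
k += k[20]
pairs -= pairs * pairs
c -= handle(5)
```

7

Transformed code:
c = 17 + c
c = c + (k >= 8)
pairs = pairs // 40 // k
for c in k:
    k = c - 13
k = k + k[20]
pairs = pairs - pairs * pairs
c = c - handle(5)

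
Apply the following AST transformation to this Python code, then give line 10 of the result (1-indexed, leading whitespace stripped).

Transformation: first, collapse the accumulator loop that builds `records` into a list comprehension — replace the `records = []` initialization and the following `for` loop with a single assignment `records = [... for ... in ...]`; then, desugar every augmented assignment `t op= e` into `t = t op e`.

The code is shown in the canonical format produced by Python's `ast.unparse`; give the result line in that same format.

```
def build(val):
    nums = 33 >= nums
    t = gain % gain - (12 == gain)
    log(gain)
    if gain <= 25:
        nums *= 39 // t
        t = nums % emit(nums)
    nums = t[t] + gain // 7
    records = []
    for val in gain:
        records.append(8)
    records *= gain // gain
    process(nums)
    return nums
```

Transformed code:
def build(val):
    nums = 33 >= nums
    t = gain % gain - (12 == gain)
    log(gain)
    if gain <= 25:
        nums = nums * (39 // t)
        t = nums % emit(nums)
    nums = t[t] + gain // 7
    records = [8 for val in gain]
    records = records * (gain // gain)
    process(nums)
    return nums

records = records * (gain // gain)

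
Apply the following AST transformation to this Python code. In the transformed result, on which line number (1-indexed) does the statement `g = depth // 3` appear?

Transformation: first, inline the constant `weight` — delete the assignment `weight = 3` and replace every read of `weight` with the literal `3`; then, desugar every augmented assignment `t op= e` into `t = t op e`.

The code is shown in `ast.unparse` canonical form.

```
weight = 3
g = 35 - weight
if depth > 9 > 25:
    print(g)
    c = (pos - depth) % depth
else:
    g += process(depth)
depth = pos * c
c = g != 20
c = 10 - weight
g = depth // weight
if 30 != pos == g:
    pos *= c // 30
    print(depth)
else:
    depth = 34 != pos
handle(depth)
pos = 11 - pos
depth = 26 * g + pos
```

10

Transformed code:
g = 35 - 3
if depth > 9 > 25:
    print(g)
    c = (pos - depth) % depth
else:
    g = g + process(depth)
depth = pos * c
c = g != 20
c = 10 - 3
g = depth // 3
if 30 != pos == g:
    pos = pos * (c // 30)
    print(depth)
else:
    depth = 34 != pos
handle(depth)
pos = 11 - pos
depth = 26 * g + pos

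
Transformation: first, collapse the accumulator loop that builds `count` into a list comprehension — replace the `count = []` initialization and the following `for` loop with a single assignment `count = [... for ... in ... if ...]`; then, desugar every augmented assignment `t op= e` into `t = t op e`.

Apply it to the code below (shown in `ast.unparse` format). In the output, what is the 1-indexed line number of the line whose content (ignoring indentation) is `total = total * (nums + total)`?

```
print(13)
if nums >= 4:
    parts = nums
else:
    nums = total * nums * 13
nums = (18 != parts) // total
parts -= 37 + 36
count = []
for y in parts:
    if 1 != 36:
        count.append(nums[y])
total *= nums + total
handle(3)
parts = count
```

Transformed code:
print(13)
if nums >= 4:
    parts = nums
else:
    nums = total * nums * 13
nums = (18 != parts) // total
parts = parts - (37 + 36)
count = [nums[y] for y in parts if 1 != 36]
total = total * (nums + total)
handle(3)
parts = count

9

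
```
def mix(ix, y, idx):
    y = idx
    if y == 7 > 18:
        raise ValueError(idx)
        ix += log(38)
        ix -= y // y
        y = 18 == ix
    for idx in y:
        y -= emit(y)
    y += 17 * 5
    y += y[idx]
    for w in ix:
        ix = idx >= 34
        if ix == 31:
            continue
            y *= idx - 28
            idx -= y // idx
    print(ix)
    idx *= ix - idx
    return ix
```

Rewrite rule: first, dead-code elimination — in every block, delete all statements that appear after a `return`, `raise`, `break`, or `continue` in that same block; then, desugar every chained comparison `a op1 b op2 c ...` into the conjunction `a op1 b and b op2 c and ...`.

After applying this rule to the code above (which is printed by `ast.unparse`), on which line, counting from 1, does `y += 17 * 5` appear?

7

Transformed code:
def mix(ix, y, idx):
    y = idx
    if y == 7 and 7 > 18:
        raise ValueError(idx)
    for idx in y:
        y -= emit(y)
    y += 17 * 5
    y += y[idx]
    for w in ix:
        ix = idx >= 34
        if ix == 31:
            continue
    print(ix)
    idx *= ix - idx
    return ix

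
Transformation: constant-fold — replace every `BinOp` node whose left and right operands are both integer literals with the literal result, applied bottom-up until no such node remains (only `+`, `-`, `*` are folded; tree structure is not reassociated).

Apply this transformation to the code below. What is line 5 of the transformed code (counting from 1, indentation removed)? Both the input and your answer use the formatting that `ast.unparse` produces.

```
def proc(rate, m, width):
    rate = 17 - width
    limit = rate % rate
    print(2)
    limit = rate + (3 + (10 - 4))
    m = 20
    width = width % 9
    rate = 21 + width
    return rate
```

limit = rate + 9

Transformed code:
def proc(rate, m, width):
    rate = 17 - width
    limit = rate % rate
    print(2)
    limit = rate + 9
    m = 20
    width = width % 9
    rate = 21 + width
    return rate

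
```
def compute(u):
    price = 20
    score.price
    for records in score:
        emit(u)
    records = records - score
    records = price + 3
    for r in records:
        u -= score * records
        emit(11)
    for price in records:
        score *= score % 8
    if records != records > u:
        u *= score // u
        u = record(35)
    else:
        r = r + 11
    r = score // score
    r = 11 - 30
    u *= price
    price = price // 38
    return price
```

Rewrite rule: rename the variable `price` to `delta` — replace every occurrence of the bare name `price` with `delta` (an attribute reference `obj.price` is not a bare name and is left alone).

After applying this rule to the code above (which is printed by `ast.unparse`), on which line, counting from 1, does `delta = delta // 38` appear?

21

Transformed code:
def compute(u):
    delta = 20
    score.price
    for records in score:
        emit(u)
    records = records - score
    records = delta + 3
    for r in records:
        u -= score * records
        emit(11)
    for delta in records:
        score *= score % 8
    if records != records > u:
        u *= score // u
        u = record(35)
    else:
        r = r + 11
    r = score // score
    r = 11 - 30
    u *= delta
    delta = delta // 38
    return delta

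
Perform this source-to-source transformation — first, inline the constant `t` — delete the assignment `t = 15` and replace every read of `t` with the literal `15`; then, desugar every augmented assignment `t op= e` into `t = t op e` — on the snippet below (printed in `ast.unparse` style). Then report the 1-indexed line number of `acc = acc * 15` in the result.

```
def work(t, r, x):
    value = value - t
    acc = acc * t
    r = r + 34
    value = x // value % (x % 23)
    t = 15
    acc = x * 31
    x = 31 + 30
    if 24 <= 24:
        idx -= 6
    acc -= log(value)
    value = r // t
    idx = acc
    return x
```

Transformed code:
def work(t, r, x):
    value = value - 15
    acc = acc * 15
    r = r + 34
    value = x // value % (x % 23)
    acc = x * 31
    x = 31 + 30
    if 24 <= 24:
        idx = idx - 6
    acc = acc - log(value)
    value = r // 15
    idx = acc
    return x

3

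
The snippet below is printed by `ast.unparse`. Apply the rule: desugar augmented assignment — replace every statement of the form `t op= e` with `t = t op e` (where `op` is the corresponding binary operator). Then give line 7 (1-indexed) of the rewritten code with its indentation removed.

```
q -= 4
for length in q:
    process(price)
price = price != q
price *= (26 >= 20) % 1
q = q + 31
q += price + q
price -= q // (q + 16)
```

q = q + (price + q)

Transformed code:
q = q - 4
for length in q:
    process(price)
price = price != q
price = price * ((26 >= 20) % 1)
q = q + 31
q = q + (price + q)
price = price - q // (q + 16)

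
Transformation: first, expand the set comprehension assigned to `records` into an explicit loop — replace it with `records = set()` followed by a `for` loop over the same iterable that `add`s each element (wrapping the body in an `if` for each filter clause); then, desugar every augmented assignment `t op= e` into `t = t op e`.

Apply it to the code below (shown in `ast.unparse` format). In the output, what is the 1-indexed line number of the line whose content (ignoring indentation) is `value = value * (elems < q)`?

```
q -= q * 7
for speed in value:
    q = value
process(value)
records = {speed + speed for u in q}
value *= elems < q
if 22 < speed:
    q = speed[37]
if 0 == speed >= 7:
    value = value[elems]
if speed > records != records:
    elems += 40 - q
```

8

Transformed code:
q = q - q * 7
for speed in value:
    q = value
process(value)
records = set()
for u in q:
    records.add(speed + speed)
value = value * (elems < q)
if 22 < speed:
    q = speed[37]
if 0 == speed >= 7:
    value = value[elems]
if speed > records != records:
    elems = elems + (40 - q)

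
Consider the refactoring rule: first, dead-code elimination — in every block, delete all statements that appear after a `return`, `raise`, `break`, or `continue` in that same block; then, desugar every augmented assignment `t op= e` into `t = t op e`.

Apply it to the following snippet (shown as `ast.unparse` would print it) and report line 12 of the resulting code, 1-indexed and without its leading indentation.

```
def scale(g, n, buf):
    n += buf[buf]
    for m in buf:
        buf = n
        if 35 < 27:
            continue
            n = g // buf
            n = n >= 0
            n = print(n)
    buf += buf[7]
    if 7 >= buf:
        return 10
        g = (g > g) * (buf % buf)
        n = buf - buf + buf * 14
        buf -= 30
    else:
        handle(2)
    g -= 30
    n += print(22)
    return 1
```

g = g - 30

Transformed code:
def scale(g, n, buf):
    n = n + buf[buf]
    for m in buf:
        buf = n
        if 35 < 27:
            continue
    buf = buf + buf[7]
    if 7 >= buf:
        return 10
    else:
        handle(2)
    g = g - 30
    n = n + print(22)
    return 1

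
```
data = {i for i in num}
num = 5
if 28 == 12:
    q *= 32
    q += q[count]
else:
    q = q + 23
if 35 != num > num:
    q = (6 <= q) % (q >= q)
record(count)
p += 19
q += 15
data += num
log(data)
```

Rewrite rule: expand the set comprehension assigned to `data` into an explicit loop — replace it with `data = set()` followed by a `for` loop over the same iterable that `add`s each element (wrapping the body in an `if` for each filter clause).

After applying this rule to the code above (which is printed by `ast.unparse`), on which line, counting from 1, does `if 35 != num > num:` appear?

Transformed code:
data = set()
for i in num:
    data.add(i)
num = 5
if 28 == 12:
    q *= 32
    q += q[count]
else:
    q = q + 23
if 35 != num > num:
    q = (6 <= q) % (q >= q)
record(count)
p += 19
q += 15
data += num
log(data)

10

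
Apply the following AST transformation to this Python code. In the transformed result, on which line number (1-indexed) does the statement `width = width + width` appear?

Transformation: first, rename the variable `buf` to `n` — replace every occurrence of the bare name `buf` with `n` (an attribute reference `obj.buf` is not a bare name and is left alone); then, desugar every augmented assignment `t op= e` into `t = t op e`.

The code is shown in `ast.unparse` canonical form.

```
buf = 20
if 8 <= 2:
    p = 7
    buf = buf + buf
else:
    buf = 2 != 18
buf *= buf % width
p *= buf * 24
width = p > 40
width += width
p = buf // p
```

Transformed code:
n = 20
if 8 <= 2:
    p = 7
    n = n + n
else:
    n = 2 != 18
n = n * (n % width)
p = p * (n * 24)
width = p > 40
width = width + width
p = n // p

10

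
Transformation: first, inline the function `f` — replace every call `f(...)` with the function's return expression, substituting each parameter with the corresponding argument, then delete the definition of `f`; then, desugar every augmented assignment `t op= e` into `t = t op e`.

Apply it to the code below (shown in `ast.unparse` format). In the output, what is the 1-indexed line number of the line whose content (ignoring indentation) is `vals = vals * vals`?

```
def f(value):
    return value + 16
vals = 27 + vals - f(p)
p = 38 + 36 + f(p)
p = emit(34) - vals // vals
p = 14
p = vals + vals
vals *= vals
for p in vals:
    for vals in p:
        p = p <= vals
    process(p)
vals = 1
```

Transformed code:
vals = 27 + vals - (p + 16)
p = 38 + 36 + (p + 16)
p = emit(34) - vals // vals
p = 14
p = vals + vals
vals = vals * vals
for p in vals:
    for vals in p:
        p = p <= vals
    process(p)
vals = 1

6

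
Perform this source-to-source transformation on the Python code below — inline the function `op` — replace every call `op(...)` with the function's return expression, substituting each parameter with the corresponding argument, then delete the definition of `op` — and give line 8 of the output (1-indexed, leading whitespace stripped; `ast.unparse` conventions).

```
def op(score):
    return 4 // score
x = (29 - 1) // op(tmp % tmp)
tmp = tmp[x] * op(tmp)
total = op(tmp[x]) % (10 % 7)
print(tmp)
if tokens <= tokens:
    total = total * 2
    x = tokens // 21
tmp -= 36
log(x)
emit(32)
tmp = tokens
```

tmp -= 36

Transformed code:
x = (29 - 1) // (4 // (tmp % tmp))
tmp = tmp[x] * (4 // tmp)
total = 4 // tmp[x] % (10 % 7)
print(tmp)
if tokens <= tokens:
    total = total * 2
    x = tokens // 21
tmp -= 36
log(x)
emit(32)
tmp = tokens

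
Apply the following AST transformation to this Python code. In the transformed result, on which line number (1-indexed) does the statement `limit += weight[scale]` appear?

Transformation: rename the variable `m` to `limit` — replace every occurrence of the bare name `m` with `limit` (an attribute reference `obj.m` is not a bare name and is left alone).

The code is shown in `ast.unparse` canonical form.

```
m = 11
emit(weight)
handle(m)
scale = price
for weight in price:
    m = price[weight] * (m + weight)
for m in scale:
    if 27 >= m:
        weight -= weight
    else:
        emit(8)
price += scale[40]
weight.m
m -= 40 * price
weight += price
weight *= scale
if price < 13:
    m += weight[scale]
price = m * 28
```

Transformed code:
limit = 11
emit(weight)
handle(limit)
scale = price
for weight in price:
    limit = price[weight] * (limit + weight)
for limit in scale:
    if 27 >= limit:
        weight -= weight
    else:
        emit(8)
price += scale[40]
weight.m
limit -= 40 * price
weight += price
weight *= scale
if price < 13:
    limit += weight[scale]
price = limit * 28

18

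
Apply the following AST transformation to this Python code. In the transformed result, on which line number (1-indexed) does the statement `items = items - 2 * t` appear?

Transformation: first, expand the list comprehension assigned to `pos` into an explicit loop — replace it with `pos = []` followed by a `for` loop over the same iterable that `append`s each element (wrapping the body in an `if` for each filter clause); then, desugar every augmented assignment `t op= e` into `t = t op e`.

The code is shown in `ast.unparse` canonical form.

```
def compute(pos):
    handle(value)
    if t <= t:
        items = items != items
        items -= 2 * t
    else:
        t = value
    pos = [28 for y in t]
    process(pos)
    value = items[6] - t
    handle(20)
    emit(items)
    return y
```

Transformed code:
def compute(pos):
    handle(value)
    if t <= t:
        items = items != items
        items = items - 2 * t
    else:
        t = value
    pos = []
    for y in t:
        pos.append(28)
    process(pos)
    value = items[6] - t
    handle(20)
    emit(items)
    return y

5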